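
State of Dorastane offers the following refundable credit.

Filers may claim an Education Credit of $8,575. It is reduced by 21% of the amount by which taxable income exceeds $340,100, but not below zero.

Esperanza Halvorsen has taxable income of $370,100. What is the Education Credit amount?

Education Credit: 21% of the $30,000 excess over $340,100 is $6,300; credit = $8,575 − $6,300 = $2,275.

$2,275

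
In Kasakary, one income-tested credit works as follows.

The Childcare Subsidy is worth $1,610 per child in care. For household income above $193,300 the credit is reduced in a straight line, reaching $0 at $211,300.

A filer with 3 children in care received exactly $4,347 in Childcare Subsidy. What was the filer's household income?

Full credit = 3 × $1,610 = $4,830.
$4,347 is 4,347/4,830 of the full $4,830, so 483/4,830 of the $18,000 range has been used: income = $193,300 + $18,000 × 483/4,830 = $195,100.

$195,100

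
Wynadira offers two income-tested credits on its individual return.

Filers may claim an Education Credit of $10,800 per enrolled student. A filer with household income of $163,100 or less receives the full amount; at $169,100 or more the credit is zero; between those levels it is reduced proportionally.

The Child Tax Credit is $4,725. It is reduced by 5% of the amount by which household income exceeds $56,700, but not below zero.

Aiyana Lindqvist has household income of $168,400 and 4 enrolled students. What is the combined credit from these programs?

Education Credit: base = 4 × $10,800 = $43,200. $168,400 is $5,300 into a $6,000 phase-out range, leaving 700/6,000 of the credit: $43,200 × 700/6,000 = $5,040.
Child Tax Credit: 5% of the $111,700 excess over $56,700 is $5,585 ≥ base, so the credit is $0.
Total: $5,040 + $0 = $5,040.

$5,040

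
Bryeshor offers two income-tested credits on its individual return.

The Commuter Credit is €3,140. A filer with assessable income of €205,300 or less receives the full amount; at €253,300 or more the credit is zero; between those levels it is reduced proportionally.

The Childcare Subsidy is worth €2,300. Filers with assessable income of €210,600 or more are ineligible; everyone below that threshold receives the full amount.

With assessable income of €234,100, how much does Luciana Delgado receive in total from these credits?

Commuter Credit: €234,100 is €28,800 into a €48,000 phase-out range, leaving 19,200/48,000 of the credit: €3,140 × 19,200/48,000 = €1,256.
Childcare Subsidy: €234,100 meets or exceeds the €210,600 cutoff, so the credit is €0.
Total: €1,256 + €0 = €1,256.

€1,256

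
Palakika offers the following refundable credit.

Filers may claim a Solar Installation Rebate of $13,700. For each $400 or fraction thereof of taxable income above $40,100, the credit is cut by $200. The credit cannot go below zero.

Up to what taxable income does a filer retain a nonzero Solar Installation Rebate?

After 68 increments the reduction is 68 × $200 = $13,600, leaving $100; one more increment wipes it out. Increment 68 ends at excess 68 × $400 = $27,200, so the highest qualifying income is $40,100 + $27,200 = $67,300.

$67,300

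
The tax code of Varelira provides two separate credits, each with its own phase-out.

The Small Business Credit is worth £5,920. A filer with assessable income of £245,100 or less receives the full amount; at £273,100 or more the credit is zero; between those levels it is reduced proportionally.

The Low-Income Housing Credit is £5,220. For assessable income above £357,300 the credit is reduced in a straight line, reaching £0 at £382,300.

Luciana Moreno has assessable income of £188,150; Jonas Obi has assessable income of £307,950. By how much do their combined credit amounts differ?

Luciana (£188,150): Small Business Credit: £188,150 is at or below the £245,100 threshold, so the full £5,920 applies. Low-Income Housing Credit: £188,150 is at or below the £357,300 threshold, so the full £5,220 applies. total £5,920 + £5,220 = £11,140
Jonas (£307,950): Small Business Credit: £307,950 is at or above £273,100, so the credit is £0. Low-Income Housing Credit: £307,950 is at or below the £357,300 threshold, so the full £5,220 applies. total £0 + £5,220 = £5,220
Difference: |£11,140 − £5,220| = £5,920.

£5,920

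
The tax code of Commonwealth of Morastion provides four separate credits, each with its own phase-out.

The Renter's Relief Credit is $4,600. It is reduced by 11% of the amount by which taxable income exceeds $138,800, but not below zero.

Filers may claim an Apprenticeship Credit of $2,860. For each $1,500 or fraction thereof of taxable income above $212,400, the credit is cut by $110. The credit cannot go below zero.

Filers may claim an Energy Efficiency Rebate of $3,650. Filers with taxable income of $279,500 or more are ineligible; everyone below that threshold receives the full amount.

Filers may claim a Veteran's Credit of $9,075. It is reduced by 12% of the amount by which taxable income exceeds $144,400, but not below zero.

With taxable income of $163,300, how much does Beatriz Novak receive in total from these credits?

Renter's Relief Credit: 11% of the $24,500 excess over $138,800 is $2,695; credit = $4,600 − $2,695 = $1,905.
Apprenticeship Credit: $163,300 is at or below the $212,400 threshold, so the full $2,860 applies.
Energy Efficiency Rebate: $163,300 is below the $279,500 cutoff, so the full $3,650 applies.
Veteran's Credit: 12% of the $18,900 excess over $144,400 is $2,268; credit = $9,075 − $2,268 = $6,807.
Total: $1,905 + $2,860 + $3,650 + $6,807 = $15,222.

$15,222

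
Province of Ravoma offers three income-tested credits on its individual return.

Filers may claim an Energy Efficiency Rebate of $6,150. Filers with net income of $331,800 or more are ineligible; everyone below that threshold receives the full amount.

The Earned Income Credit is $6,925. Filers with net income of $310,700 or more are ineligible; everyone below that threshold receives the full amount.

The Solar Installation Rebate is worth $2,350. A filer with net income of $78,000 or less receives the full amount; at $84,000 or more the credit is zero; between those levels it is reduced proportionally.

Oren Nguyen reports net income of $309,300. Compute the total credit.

Energy Efficiency Rebate: $309,300 is below the $331,800 cutoff, so the full $6,150 applies.
Earned Income Credit: $309,300 is below the $310,700 cutoff, so the full $6,925 applies.
Solar Installation Rebate: $309,300 is at or above $84,000, so the credit is $0.
Total: $6,150 + $6,925 + $0 = $13,075.

$13,075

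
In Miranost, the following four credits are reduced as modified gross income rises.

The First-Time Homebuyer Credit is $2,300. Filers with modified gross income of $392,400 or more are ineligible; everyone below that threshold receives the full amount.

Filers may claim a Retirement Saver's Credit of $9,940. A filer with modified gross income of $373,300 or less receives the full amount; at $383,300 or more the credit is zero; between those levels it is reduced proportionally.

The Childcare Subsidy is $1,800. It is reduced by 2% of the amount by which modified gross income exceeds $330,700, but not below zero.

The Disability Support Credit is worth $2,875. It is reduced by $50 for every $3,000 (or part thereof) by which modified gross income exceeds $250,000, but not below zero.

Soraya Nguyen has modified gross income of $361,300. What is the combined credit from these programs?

$14,403

First-Time Homebuyer Credit: $361,300 is below the $392,400 cutoff, so the full $2,300 applies.
Retirement Saver's Credit: $361,300 is at or below the $373,300 threshold, so the full $9,940 applies.
Childcare Subsidy: 2% of the $30,600 excess over $330,700 is $612; credit = $1,800 − $612 = $1,188.
Disability Support Credit: income exceeds $250,000 by $111,300, which is 38 full-or-partial $3,000 increments; reduction = 38 × $50 = $1,900, leaving $975.
Total: $2,300 + $9,940 + $1,188 + $975 = $14,403.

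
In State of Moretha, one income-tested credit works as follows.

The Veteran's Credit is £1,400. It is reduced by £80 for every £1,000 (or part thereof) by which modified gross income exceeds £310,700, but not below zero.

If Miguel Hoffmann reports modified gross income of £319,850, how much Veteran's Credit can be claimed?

£600

Veteran's Credit: income exceeds £310,700 by £9,150, which is 10 full-or-partial £1,000 increments; reduction = 10 × £80 = £800, leaving £600.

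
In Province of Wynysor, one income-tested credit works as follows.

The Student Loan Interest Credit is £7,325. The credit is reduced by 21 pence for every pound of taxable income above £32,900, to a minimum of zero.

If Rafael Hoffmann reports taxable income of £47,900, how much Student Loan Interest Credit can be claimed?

Student Loan Interest Credit: 21% of the £15,000 excess over £32,900 is £3,150; credit = £7,325 − £3,150 = £4,175.

£4,175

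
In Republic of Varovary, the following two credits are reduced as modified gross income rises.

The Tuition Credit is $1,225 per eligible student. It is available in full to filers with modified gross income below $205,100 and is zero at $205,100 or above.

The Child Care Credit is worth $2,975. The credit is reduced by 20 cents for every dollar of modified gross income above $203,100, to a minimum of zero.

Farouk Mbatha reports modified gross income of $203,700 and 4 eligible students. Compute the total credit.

$7,755

Tuition Credit: base = 4 × $1,225 = $4,900. $203,700 is below the $205,100 cutoff, so the full $4,900 applies.
Child Care Credit: 20% of the $600 excess over $203,100 is $120; credit = $2,975 − $120 = $2,855.
Total: $4,900 + $2,855 = $7,755.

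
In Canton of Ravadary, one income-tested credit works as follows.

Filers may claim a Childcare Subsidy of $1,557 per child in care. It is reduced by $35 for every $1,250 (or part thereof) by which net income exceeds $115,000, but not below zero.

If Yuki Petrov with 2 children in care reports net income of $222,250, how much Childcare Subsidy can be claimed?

$104

Childcare Subsidy: base = 2 × $1,557 = $3,114. income exceeds $115,000 by $107,250, which is 86 full-or-partial $1,250 increments; reduction = 86 × $35 = $3,010, leaving $104.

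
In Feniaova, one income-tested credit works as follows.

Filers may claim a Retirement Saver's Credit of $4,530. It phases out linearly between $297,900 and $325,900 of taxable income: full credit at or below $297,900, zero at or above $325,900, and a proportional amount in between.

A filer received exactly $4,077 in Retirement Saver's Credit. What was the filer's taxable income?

$300,700

$4,077 is 4,077/4,530 of the full $4,530, so 453/4,530 of the $28,000 range has been used: income = $297,900 + $28,000 × 453/4,530 = $300,700.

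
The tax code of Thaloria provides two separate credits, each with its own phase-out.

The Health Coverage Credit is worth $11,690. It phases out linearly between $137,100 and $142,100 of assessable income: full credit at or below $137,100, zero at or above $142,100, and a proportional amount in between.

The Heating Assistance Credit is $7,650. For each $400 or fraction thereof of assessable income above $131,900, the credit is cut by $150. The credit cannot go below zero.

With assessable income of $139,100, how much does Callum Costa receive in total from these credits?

Health Coverage Credit: $139,100 is $2,000 into a $5,000 phase-out range, leaving 3,000/5,000 of the credit: $11,690 × 3,000/5,000 = $7,014.
Heating Assistance Credit: income exceeds $131,900 by $7,200, which is 18 full-or-partial $400 increments; reduction = 18 × $150 = $2,700, leaving $4,950.
Total: $7,014 + $4,950 = $11,964.

$11,964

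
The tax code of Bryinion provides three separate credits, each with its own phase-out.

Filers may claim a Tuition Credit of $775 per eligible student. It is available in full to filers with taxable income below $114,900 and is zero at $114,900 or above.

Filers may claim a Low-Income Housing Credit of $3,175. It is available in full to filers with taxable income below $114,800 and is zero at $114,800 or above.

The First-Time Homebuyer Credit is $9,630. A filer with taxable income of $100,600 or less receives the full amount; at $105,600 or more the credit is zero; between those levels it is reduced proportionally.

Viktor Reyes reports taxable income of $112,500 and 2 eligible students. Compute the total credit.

Tuition Credit: base = 2 × $775 = $1,550. $112,500 is below the $114,900 cutoff, so the full $1,550 applies.
Low-Income Housing Credit: $112,500 is below the $114,800 cutoff, so the full $3,175 applies.
First-Time Homebuyer Credit: $112,500 is at or above $105,600, so the credit is $0.
Total: $1,550 + $3,175 + $0 = $4,725.

$4,725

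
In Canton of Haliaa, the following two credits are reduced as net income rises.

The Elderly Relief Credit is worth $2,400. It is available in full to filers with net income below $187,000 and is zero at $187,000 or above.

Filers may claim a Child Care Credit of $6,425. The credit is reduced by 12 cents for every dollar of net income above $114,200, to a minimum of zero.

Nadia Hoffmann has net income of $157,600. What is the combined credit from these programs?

Elderly Relief Credit: $157,600 is below the $187,000 cutoff, so the full $2,400 applies.
Child Care Credit: 12% of the $43,400 excess over $114,200 is $5,208; credit = $6,425 − $5,208 = $1,217.
Total: $2,400 + $1,217 = $3,617.

$3,617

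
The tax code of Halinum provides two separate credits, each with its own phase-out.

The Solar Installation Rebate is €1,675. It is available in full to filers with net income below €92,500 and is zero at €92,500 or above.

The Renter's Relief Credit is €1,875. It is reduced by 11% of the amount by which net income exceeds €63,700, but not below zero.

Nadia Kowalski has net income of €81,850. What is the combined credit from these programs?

€1,675

Solar Installation Rebate: €81,850 is below the €92,500 cutoff, so the full €1,675 applies.
Renter's Relief Credit: 11% of the €18,150 excess over €63,700 is €1,996.50 ≥ base, so the credit is €0.
Total: €1,675 + €0 = €1,675.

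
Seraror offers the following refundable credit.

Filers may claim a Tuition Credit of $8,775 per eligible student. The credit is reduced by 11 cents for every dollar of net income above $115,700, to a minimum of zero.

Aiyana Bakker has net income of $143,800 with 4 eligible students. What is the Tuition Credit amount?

$32,009

Tuition Credit: base = 4 × $8,775 = $35,100. 11% of the $28,100 excess over $115,700 is $3,091; credit = $35,100 − $3,091 = $32,009.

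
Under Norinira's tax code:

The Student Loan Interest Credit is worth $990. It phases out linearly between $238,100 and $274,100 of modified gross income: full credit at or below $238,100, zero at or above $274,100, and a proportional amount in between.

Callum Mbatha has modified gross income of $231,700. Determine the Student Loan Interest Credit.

$990

Student Loan Interest Credit: $231,700 is at or below the $238,100 threshold, so the full $990 applies.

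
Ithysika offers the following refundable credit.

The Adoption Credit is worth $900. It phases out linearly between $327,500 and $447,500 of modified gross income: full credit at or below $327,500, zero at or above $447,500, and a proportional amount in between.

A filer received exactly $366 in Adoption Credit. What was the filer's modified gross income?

$366 is 366/900 of the full $900, so 534/900 of the $120,000 range has been used: income = $327,500 + $120,000 × 534/900 = $398,700.

$398,700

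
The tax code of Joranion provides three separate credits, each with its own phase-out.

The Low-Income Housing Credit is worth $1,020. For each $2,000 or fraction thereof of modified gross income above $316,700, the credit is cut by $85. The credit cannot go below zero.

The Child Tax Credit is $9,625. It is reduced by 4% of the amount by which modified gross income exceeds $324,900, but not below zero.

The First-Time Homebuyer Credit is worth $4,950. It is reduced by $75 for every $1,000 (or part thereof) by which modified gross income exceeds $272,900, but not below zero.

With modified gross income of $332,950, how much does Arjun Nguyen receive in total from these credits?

Low-Income Housing Credit: income exceeds $316,700 by $16,250, which is 9 full-or-partial $2,000 increments; reduction = 9 × $85 = $765, leaving $255.
Child Tax Credit: 4% of the $8,050 excess over $324,900 is $322; credit = $9,625 − $322 = $9,303.
First-Time Homebuyer Credit: income exceeds $272,900 by $60,050, which is 61 full-or-partial $1,000 increments; reduction = 61 × $75 = $4,575, leaving $375.
Total: $255 + $9,303 + $375 = $9,933.

$9,933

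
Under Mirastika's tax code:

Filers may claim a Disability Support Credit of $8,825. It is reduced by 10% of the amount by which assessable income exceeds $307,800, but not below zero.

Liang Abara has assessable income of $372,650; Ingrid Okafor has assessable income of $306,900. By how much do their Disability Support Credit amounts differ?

Liang ($372,650): Disability Support Credit: 10% of the $64,850 excess over $307,800 is $6,485; credit = $8,825 − $6,485 = $2,340.
Ingrid ($306,900): Disability Support Credit: $306,900 is at or below the $307,800 threshold, so the full $8,825 applies.
Difference: |$2,340 − $8,825| = $6,485.

$6,485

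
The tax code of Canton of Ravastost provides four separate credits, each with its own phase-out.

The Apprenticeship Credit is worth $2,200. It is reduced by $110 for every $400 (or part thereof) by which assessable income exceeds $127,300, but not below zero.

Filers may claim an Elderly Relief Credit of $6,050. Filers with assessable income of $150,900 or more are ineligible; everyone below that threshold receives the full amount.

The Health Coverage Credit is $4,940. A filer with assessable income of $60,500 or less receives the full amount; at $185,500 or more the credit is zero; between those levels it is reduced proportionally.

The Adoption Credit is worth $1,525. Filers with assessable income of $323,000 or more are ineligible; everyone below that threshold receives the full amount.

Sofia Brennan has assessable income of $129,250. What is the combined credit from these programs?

$11,448

Apprenticeship Credit: income exceeds $127,300 by $1,950, which is 5 full-or-partial $400 increments; reduction = 5 × $110 = $550, leaving $1,650.
Elderly Relief Credit: $129,250 is below the $150,900 cutoff, so the full $6,050 applies.
Health Coverage Credit: $129,250 is $68,750 into a $125,000 phase-out range, leaving 56,250/125,000 of the credit: $4,940 × 56,250/125,000 = $2,223.
Adoption Credit: $129,250 is below the $323,000 cutoff, so the full $1,525 applies.
Total: $1,650 + $6,050 + $2,223 + $1,525 = $11,448.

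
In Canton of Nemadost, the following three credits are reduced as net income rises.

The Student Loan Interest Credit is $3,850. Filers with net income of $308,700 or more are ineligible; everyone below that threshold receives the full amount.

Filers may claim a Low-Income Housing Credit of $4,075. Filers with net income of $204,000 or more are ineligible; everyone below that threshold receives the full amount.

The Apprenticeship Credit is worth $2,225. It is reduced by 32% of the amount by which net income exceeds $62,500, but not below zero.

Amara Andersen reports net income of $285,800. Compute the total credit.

Student Loan Interest Credit: $285,800 is below the $308,700 cutoff, so the full $3,850 applies.
Low-Income Housing Credit: $285,800 meets or exceeds the $204,000 cutoff, so the credit is $0.
Apprenticeship Credit: 32% of the $223,300 excess over $62,500 is $71,456 ≥ base, so the credit is $0.
Total: $3,850 + $0 + $0 = $3,850.

$3,850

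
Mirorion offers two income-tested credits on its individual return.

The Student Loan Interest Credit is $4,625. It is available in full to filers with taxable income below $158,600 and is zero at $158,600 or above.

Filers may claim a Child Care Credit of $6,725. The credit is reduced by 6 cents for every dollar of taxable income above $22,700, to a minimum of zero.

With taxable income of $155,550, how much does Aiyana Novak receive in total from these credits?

$4,625

Student Loan Interest Credit: $155,550 is below the $158,600 cutoff, so the full $4,625 applies.
Child Care Credit: 6% of the $132,850 excess over $22,700 is $7,971 ≥ base, so the credit is $0.
Total: $4,625 + $0 = $4,625.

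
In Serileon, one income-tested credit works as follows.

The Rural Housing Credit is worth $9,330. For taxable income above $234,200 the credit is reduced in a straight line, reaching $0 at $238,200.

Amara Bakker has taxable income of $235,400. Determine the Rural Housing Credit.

Rural Housing Credit: $235,400 is $1,200 into a $4,000 phase-out range, leaving 2,800/4,000 of the credit: $9,330 × 2,800/4,000 = $6,531.

$6,531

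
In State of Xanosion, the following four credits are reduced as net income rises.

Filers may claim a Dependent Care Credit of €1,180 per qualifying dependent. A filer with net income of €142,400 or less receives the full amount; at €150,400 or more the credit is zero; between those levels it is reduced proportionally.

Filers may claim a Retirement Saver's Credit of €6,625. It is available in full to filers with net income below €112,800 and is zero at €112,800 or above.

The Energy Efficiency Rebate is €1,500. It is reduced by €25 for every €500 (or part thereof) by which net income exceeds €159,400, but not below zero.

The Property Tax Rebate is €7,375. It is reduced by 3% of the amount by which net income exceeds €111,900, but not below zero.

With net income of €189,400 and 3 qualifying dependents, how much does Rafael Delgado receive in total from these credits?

€5,050

Dependent Care Credit: base = 3 × €1,180 = €3,540. €189,400 is at or above €150,400, so the credit is €0.
Retirement Saver's Credit: €189,400 meets or exceeds the €112,800 cutoff, so the credit is €0.
Energy Efficiency Rebate: income exceeds €159,400 by €30,000 → 60 increments × €25 = €1,500 ≥ base, so the credit is €0.
Property Tax Rebate: 3% of the €77,500 excess over €111,900 is €2,325; credit = €7,375 − €2,325 = €5,050.
Total: €0 + €0 + €0 + €5,050 = €5,050.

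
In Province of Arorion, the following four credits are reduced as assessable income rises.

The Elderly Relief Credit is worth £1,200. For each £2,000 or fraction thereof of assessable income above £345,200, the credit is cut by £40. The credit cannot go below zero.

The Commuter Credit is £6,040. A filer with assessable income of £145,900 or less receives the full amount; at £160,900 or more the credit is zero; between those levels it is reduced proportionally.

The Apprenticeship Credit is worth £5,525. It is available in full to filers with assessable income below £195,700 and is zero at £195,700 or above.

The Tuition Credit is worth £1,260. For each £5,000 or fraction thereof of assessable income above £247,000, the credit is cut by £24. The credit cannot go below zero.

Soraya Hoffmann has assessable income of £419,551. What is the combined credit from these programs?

£420

Elderly Relief Credit: income exceeds £345,200 by £74,351 → 38 increments × £40 = £1,520 ≥ base, so the credit is £0.
Commuter Credit: £419,551 is at or above £160,900, so the credit is £0.
Apprenticeship Credit: £419,551 meets or exceeds the £195,700 cutoff, so the credit is £0.
Tuition Credit: income exceeds £247,000 by £172,551, which is 35 full-or-partial £5,000 increments; reduction = 35 × £24 = £840, leaving £420.
Total: £0 + £0 + £0 + £420 = £420.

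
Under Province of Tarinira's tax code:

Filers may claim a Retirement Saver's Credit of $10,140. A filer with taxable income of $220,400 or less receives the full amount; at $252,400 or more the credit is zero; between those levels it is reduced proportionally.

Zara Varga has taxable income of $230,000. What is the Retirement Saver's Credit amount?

Retirement Saver's Credit: $230,000 is $9,600 into a $32,000 phase-out range, leaving 22,400/32,000 of the credit: $10,140 × 22,400/32,000 = $7,098.

$7,098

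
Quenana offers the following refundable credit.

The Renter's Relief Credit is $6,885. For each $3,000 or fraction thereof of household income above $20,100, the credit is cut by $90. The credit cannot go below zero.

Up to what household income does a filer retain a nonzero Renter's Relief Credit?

After 76 increments the reduction is 76 × $90 = $6,840, leaving $45; one more increment wipes it out. Increment 76 ends at excess 76 × $3,000 = $228,000, so the highest qualifying income is $20,100 + $228,000 = $248,100.

$248,100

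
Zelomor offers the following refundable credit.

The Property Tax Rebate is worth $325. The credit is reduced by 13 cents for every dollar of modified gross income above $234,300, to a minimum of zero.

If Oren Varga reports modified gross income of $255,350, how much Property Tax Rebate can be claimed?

$0

Property Tax Rebate: 13% of the $21,050 excess over $234,300 is $2,736.50 ≥ base, so the credit is $0.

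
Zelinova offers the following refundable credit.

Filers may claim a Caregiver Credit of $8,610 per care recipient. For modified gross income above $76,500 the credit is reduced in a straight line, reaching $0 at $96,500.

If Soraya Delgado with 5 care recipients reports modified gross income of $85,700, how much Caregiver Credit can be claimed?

Caregiver Credit: base = 5 × $8,610 = $43,050. $85,700 is $9,200 into a $20,000 phase-out range, leaving 10,800/20,000 of the credit: $43,050 × 10,800/20,000 = $23,247.

$23,247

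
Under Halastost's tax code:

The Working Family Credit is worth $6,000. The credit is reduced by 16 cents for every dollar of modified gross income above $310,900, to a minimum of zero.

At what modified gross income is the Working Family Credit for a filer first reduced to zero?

The credit falls by 16% of each dollar above $310,900, so it reaches zero when the excess is $6,000 / 16% = $37,500: income = $310,900 + $37,500 = $348,400.

$348,400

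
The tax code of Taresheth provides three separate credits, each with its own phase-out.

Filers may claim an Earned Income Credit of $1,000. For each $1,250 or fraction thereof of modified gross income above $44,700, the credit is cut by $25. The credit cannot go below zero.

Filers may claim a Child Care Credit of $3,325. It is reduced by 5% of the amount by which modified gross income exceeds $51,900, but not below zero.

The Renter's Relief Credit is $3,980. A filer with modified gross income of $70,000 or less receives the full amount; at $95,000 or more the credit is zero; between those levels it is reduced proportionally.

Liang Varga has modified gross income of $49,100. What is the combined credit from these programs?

$8,205

Earned Income Credit: income exceeds $44,700 by $4,400, which is 4 full-or-partial $1,250 increments; reduction = 4 × $25 = $100, leaving $900.
Child Care Credit: $49,100 is at or below the $51,900 threshold, so the full $3,325 applies.
Renter's Relief Credit: $49,100 is at or below the $70,000 threshold, so the full $3,980 applies.
Total: $900 + $3,325 + $3,980 = $8,205.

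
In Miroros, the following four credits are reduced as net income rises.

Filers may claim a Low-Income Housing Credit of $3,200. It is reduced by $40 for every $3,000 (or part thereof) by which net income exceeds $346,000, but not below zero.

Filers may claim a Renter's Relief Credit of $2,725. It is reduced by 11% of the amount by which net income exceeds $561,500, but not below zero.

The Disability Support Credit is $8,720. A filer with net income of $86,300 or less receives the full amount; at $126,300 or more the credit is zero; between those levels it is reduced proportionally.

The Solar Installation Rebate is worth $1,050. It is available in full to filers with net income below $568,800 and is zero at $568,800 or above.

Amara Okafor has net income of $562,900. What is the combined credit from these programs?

Low-Income Housing Credit: income exceeds $346,000 by $216,900, which is 73 full-or-partial $3,000 increments; reduction = 73 × $40 = $2,920, leaving $280.
Renter's Relief Credit: 11% of the $1,400 excess over $561,500 is $154; credit = $2,725 − $154 = $2,571.
Disability Support Credit: $562,900 is at or above $126,300, so the credit is $0.
Solar Installation Rebate: $562,900 is below the $568,800 cutoff, so the full $1,050 applies.
Total: $280 + $2,571 + $0 + $1,050 = $3,901.

$3,901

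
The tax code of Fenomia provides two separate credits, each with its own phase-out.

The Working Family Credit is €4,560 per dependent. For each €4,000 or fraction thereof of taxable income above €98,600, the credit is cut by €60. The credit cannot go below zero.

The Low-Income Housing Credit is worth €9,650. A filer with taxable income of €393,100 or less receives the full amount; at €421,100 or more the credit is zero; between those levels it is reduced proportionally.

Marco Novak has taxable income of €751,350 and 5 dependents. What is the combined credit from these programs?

Working Family Credit: base = 5 × €4,560 = €22,800. income exceeds €98,600 by €652,750, which is 164 full-or-partial €4,000 increments; reduction = 164 × €60 = €9,840, leaving €12,960.
Low-Income Housing Credit: €751,350 is at or above €421,100, so the credit is €0.
Total: €12,960 + €0 = €12,960.

€12,960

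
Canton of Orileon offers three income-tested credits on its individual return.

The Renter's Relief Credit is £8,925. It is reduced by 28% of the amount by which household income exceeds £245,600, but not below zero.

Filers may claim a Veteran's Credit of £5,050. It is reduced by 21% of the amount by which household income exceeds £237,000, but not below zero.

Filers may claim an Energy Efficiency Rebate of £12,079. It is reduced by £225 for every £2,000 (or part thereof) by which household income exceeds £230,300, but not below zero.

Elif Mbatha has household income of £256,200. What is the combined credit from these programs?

Renter's Relief Credit: 28% of the £10,600 excess over £245,600 is £2,968; credit = £8,925 − £2,968 = £5,957.
Veteran's Credit: 21% of the £19,200 excess over £237,000 is £4,032; credit = £5,050 − £4,032 = £1,018.
Energy Efficiency Rebate: income exceeds £230,300 by £25,900, which is 13 full-or-partial £2,000 increments; reduction = 13 × £225 = £2,925, leaving £9,154.
Total: £5,957 + £1,018 + £9,154 = £16,129.

£16,129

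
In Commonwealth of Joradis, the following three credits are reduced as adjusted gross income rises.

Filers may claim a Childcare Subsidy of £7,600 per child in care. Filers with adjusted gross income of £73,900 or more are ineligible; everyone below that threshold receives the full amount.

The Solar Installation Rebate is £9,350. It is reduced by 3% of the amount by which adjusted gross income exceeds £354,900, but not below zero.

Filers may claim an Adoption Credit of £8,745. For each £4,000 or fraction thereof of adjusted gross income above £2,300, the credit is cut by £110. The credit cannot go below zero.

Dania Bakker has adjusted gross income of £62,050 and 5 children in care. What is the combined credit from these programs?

Childcare Subsidy: base = 5 × £7,600 = £38,000. £62,050 is below the £73,900 cutoff, so the full £38,000 applies.
Solar Installation Rebate: £62,050 is at or below the £354,900 threshold, so the full £9,350 applies.
Adoption Credit: income exceeds £2,300 by £59,750, which is 15 full-or-partial £4,000 increments; reduction = 15 × £110 = £1,650, leaving £7,095.
Total: £38,000 + £9,350 + £7,095 = £54,445.

£54,445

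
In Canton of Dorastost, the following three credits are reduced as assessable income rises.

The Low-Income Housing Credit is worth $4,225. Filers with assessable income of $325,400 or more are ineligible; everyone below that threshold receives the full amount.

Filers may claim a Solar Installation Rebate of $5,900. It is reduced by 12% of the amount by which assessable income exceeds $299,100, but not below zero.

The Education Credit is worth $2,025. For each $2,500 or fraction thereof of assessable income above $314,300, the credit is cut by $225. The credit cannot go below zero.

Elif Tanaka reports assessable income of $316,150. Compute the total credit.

Low-Income Housing Credit: $316,150 is below the $325,400 cutoff, so the full $4,225 applies.
Solar Installation Rebate: 12% of the $17,050 excess over $299,100 is $2,046; credit = $5,900 − $2,046 = $3,854.
Education Credit: income exceeds $314,300 by $1,850, which is 1 full-or-partial $2,500 increment; reduction = 1 × $225 = $225, leaving $1,800.
Total: $4,225 + $3,854 + $1,800 = $9,879.

$9,879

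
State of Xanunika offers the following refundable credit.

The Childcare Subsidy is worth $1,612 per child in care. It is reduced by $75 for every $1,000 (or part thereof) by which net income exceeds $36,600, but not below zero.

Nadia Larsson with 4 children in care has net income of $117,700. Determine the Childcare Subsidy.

Childcare Subsidy: base = 4 × $1,612 = $6,448. income exceeds $36,600 by $81,100, which is 82 full-or-partial $1,000 increments; reduction = 82 × $75 = $6,150, leaving $298.

$298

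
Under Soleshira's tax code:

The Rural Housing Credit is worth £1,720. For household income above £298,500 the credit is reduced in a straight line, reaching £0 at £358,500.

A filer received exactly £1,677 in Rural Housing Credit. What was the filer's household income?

£300,000

£1,677 is 1,677/1,720 of the full £1,720, so 43/1,720 of the £60,000 range has been used: income = £298,500 + £60,000 × 43/1,720 = £300,000.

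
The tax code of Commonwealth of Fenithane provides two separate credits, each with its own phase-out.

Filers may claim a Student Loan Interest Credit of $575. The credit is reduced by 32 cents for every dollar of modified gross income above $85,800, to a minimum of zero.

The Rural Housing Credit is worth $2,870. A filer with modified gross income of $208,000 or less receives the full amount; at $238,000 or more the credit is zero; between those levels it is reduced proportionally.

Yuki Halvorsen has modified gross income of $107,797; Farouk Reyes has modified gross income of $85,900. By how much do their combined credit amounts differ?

Yuki ($107,797): Student Loan Interest Credit: 32% of the $21,997 excess over $85,800 is $7,039.04 ≥ base, so the credit is $0. Rural Housing Credit: $107,797 is at or below the $208,000 threshold, so the full $2,870 applies. total $0 + $2,870 = $2,870
Farouk ($85,900): Student Loan Interest Credit: 32% of the $100 excess over $85,800 is $32; credit = $575 − $32 = $543. Rural Housing Credit: $85,900 is at or below the $208,000 threshold, so the full $2,870 applies. total $543 + $2,870 = $3,413
Difference: |$2,870 − $3,413| = $543.

$543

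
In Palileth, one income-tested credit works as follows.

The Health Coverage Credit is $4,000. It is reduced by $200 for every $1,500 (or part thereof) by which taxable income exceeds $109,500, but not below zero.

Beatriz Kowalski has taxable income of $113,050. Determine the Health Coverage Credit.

Health Coverage Credit: income exceeds $109,500 by $3,550, which is 3 full-or-partial $1,500 increments; reduction = 3 × $200 = $600, leaving $3,400.

$3,400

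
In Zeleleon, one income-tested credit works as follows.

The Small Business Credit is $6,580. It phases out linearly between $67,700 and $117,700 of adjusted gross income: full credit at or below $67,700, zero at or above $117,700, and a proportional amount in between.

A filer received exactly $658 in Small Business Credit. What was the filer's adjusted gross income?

$112,700

$658 is 658/6,580 of the full $6,580, so 5,922/6,580 of the $50,000 range has been used: income = $67,700 + $50,000 × 5,922/6,580 = $112,700.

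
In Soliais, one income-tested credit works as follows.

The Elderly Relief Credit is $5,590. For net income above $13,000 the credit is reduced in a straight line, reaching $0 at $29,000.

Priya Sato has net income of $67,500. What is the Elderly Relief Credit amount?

$0

Elderly Relief Credit: $67,500 is at or above $29,000, so the credit is $0.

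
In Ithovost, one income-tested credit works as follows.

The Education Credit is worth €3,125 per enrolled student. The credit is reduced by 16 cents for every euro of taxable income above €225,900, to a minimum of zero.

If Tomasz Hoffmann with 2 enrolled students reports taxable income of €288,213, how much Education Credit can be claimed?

Education Credit: base = 2 × €3,125 = €6,250. 16% of the €62,313 excess over €225,900 is €9,970.08 ≥ base, so the credit is €0.

€0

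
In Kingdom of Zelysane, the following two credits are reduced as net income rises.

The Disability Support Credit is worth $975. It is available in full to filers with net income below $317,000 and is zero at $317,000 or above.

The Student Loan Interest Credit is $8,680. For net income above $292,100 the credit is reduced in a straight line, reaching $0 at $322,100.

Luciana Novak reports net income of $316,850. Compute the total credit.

Disability Support Credit: $316,850 is below the $317,000 cutoff, so the full $975 applies.
Student Loan Interest Credit: $316,850 is $24,750 into a $30,000 phase-out range, leaving 5,250/30,000 of the credit: $8,680 × 5,250/30,000 = $1,519.
Total: $975 + $1,519 = $2,494.

$2,494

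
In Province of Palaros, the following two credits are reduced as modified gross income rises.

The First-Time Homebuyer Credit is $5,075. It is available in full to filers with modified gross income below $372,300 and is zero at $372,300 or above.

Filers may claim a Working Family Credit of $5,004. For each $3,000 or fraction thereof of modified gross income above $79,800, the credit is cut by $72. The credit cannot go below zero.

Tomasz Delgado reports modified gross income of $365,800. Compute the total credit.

First-Time Homebuyer Credit: $365,800 is below the $372,300 cutoff, so the full $5,075 applies.
Working Family Credit: income exceeds $79,800 by $286,000 → 96 increments × $72 = $6,912 ≥ base, so the credit is $0.
Total: $5,075 + $0 = $5,075.

$5,075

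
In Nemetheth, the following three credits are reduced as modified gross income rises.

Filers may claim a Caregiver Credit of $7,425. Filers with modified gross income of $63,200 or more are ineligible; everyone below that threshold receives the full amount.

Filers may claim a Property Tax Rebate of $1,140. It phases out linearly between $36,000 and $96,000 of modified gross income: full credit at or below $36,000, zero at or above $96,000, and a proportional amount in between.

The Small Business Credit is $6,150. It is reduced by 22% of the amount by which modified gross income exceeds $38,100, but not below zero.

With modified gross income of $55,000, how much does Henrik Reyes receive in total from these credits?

Caregiver Credit: $55,000 is below the $63,200 cutoff, so the full $7,425 applies.
Property Tax Rebate: $55,000 is $19,000 into a $60,000 phase-out range, leaving 41,000/60,000 of the credit: $1,140 × 41,000/60,000 = $779.
Small Business Credit: 22% of the $16,900 excess over $38,100 is $3,718; credit = $6,150 − $3,718 = $2,432.
Total: $7,425 + $779 + $2,432 = $10,636.

$10,636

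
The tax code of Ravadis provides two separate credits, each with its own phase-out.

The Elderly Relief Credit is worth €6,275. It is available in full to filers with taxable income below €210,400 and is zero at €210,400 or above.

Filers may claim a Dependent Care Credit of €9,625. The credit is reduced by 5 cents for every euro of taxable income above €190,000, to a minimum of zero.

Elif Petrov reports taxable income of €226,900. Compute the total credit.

Elderly Relief Credit: €226,900 meets or exceeds the €210,400 cutoff, so the credit is €0.
Dependent Care Credit: 5% of the €36,900 excess over €190,000 is €1,845; credit = €9,625 − €1,845 = €7,780.
Total: €0 + €7,780 = €7,780.

€7,780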